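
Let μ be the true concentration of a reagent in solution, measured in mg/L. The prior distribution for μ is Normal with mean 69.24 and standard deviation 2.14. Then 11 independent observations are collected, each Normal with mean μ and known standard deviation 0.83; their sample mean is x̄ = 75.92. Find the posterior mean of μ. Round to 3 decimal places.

With known σ, the Normal prior is conjugate. Weight on the data is w = (n/σ²)/(n/σ² + 1/τ₀²) = 15.9675/(15.9675+0.218360) = 0.98651.
Posterior mean = w·x̄ + (1−w)·μ₀ = 0.98651·75.92 + 0.013491·69.24 = 75.830.

Posterior mean ≈ 75.830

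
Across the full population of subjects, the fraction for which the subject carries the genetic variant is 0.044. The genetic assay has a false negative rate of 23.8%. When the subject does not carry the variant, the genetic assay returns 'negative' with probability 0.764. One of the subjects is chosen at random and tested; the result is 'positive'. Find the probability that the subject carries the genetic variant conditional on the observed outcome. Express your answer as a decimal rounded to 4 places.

P(H | E) ≈ 0.1294

Let H be the event that the subject carries the genetic variant. P(H) = 0.044, so P(¬H) = 0.956. With E the 'positive' result, P(E|H) = 0.762 and P(E|¬H) = 0.236.
P(E) = 0.762·0.044 + 0.236·0.956 = 0.033528 + 0.22562 = 0.25914.
By Bayes' theorem, P(H|E) = 0.033528 / 0.25914 = 0.1294.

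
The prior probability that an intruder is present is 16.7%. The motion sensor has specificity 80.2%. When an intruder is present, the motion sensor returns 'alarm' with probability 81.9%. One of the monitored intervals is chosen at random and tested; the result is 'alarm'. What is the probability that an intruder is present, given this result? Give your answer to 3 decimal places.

P(H | E) ≈ 0.453

Let H be the event that an intruder is present. P(H) = 0.167, so P(¬H) = 0.833. With E the 'alarm' result, P(E|H) = 0.819 and P(E|¬H) = 0.198.
P(E) = 0.819·0.167 + 0.198·0.833 = 0.13677 + 0.16493 = 0.30171.
By Bayes' theorem, P(H|E) = 0.13677 / 0.30171 = 0.453.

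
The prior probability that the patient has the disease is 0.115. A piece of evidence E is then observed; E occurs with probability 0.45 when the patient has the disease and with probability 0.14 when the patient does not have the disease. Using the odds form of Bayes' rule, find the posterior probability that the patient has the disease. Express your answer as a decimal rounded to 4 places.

Posterior probability ≈ 0.2946

Prior odds = 0.115/(1−0.115) = 0.12994. In log-odds, ln(0.12994) = -2.0407.
Add log likelihood ratio: ln(3.2143) = 1.1676.
Posterior log-odds = -0.87305, so posterior odds = exp(-0.87305) = 0.41768. Converting, P(H|E) = 0.41768/1.4177 = 0.2946.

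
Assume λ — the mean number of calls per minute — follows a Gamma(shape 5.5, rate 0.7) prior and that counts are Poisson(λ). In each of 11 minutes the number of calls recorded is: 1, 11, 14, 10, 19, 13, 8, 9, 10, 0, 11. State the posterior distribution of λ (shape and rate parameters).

Posterior: Gamma(shape=111.5, rate=11.7)

Total count ∑xᵢ = 106 over n = 11 minutes.
Gamma is conjugate to the Poisson likelihood: posterior is Gamma(shape = 5.5+106 = 111.5, rate = 0.7+11 = 11.7).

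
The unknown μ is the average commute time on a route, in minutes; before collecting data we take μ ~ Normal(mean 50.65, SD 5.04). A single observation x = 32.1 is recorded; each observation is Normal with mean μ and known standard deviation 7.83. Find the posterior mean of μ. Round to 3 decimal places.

Posterior mean ≈ 45.216

Prior precision 1/τ₀² = 1/5.04² = 0.0393676; data precision n/σ² = 1/7.83² = 0.0163108.
Posterior precision = 0.0393676 + 0.0163108 = 0.0556784.
Posterior mean = (0.0393676·50.65 + 0.0163108·32.1) / 0.0556784 = 45.216.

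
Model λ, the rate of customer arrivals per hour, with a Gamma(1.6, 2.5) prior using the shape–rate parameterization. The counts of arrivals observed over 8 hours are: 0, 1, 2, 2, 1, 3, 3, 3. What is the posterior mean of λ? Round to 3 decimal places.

Posterior mean ≈ 1.581

The Poisson likelihood adds the total count to the shape and the number of exposure periods to the rate. Here ∑xᵢ = 15 and n = 8, so shape 1.6→16.6 and rate 2.5→10.5.
E[λ | data] = 16.6/10.5 = 1.581.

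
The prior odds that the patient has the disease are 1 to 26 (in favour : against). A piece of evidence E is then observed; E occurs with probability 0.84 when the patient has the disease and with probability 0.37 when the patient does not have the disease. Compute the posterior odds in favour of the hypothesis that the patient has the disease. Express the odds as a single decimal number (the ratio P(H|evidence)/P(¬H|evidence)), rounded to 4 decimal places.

Posterior odds ≈ 0.0873

Prior odds = 1/26 = 0.038462. In log-odds, ln(0.038462) = -3.2581.
Add log likelihood ratio: ln(2.2703) = 0.81990.
Posterior log-odds = -2.4382, so posterior odds = exp(-2.4382) = 0.087318.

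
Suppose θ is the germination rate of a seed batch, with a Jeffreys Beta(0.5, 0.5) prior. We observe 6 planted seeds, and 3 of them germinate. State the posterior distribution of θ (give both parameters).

Posterior: Beta(3.5, 3.5)

The binomial likelihood is conjugate to the Beta prior: with 3 successes and 3 failures, the posterior is Beta(0.5+3, 0.5+3) = Beta(3.5, 3.5).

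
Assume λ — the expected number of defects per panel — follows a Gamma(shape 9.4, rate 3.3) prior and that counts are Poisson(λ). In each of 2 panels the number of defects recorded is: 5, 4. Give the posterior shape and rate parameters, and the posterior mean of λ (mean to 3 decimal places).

Posterior: Gamma(shape=18.4, rate=5.3); mean ≈ 3.472

Total count ∑xᵢ = 9 over n = 2 panels.
Gamma is conjugate to the Poisson likelihood: posterior is Gamma(shape = 9.4+9 = 18.4, rate = 3.3+2 = 5.3).
Posterior mean = shape/rate = 18.4/5.3 = 3.472.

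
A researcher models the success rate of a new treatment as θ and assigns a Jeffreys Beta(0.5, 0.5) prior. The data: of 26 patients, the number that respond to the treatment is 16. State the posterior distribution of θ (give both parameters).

Observing 16 successes and 10 failures updates Beta(0.5, 0.5) by adding the success and failure counts to the two shape parameters: α = 0.5+16 = 16.5, β = 0.5+10 = 10.5.

Posterior: Beta(16.5, 10.5)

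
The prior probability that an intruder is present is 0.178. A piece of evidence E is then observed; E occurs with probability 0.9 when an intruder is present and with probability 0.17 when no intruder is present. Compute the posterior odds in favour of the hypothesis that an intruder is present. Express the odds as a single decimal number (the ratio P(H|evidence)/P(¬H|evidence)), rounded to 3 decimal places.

Prior odds = 0.178/(1−0.178) = 0.21655. In log-odds, ln(0.21655) = -1.5300.
Add log likelihood ratio: ln(5.2941) = 1.6666.
Posterior log-odds = 0.13664, so posterior odds = exp(0.13664) = 1.1464.

Posterior odds ≈ 1.146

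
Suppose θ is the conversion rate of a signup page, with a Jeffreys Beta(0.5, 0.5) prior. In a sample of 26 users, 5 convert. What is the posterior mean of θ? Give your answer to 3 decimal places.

Observing 5 successes and 21 failures updates Beta(0.5, 0.5) by adding the success and failure counts to the two shape parameters: α = 0.5+5 = 5.5, β = 0.5+21 = 21.5.
E[θ | data] = 5.5/(5.5+21.5) = 0.204.

Posterior mean ≈ 0.204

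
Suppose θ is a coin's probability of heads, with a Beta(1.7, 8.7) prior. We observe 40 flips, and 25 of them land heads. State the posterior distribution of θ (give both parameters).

The binomial likelihood is conjugate to the Beta prior: with 25 successes and 15 failures, the posterior is Beta(1.7+25, 8.7+15) = Beta(26.7, 23.7).

Posterior: Beta(26.7, 23.7)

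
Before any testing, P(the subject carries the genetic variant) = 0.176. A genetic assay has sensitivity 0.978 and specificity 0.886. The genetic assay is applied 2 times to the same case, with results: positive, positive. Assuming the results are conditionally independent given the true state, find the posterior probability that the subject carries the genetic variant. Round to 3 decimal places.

With H the event that the subject carries the genetic variant, the joint likelihood of the observed sequence is P(data|H) = 0.978·0.978 = 0.95648 and P(data|¬H) = 0.114·0.114 = 0.012996.
Bayes: P(H|data) = 0.176·0.95648 / (0.176·0.95648 + 0.824·0.012996) = 0.16834/0.17905 = 0.9402.

Posterior P(H) ≈ 0.940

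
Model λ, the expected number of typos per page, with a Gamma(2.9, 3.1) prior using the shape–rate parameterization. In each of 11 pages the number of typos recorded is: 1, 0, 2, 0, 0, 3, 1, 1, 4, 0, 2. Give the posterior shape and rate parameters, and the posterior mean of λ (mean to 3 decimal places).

Total count ∑xᵢ = 14 over n = 11 pages.
Gamma is conjugate to the Poisson likelihood: posterior is Gamma(shape = 2.9+14 = 16.9, rate = 3.1+11 = 14.1).
E[λ | data] = 16.9/14.1 = 1.199.

Posterior: Gamma(shape=16.9, rate=14.1); mean ≈ 1.199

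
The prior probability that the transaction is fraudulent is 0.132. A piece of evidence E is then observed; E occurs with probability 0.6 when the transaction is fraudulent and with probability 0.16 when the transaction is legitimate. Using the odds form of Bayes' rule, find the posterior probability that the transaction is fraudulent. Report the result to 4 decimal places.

Posterior probability ≈ 0.3632

Prior odds = 0.132/(1−0.132) = 0.15207. In log-odds, ln(0.15207) = -1.8834.
Add log likelihood ratio: ln(3.7500) = 1.3218.
Posterior log-odds = -0.56163, so posterior odds = exp(-0.56163) = 0.57028. Converting, P(H|E) = 0.57028/1.5703 = 0.3632.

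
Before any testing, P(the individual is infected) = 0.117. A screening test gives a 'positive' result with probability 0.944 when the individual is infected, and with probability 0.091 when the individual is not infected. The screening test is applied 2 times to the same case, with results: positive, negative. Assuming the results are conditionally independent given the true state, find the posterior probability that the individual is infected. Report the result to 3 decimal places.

Posterior P(H) ≈ 0.078

Let H be the event that the individual is infected; start with P(H) = 0.117. P('positive'|H) = 0.944, P('positive'|¬H) = 0.091.
Update on result 1 ('positive'): P(H) ← 0.944·0.1170 / (0.944·0.1170 + 0.091·0.8830) = 0.11045/0.19080 = 0.5789.
Update on result 2 ('negative'): P(H) ← 0.056·0.5789 / (0.056·0.5789 + 0.909·0.4211) = 0.032416/0.41523 = 0.0781.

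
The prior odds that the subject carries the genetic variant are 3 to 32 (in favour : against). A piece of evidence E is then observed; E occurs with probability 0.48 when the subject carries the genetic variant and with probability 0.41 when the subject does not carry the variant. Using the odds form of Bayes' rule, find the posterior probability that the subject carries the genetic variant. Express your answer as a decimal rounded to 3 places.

Posterior probability ≈ 0.099

Prior odds = 3/32 = 0.093750. In log-odds, ln(0.093750) = -2.3671.
Add log likelihood ratio: ln(1.1707) = 0.15763.
Posterior log-odds = -2.2095, so posterior odds = exp(-2.2095) = 0.10976. Converting, P(H|E) = 0.10976/1.1098 = 0.099.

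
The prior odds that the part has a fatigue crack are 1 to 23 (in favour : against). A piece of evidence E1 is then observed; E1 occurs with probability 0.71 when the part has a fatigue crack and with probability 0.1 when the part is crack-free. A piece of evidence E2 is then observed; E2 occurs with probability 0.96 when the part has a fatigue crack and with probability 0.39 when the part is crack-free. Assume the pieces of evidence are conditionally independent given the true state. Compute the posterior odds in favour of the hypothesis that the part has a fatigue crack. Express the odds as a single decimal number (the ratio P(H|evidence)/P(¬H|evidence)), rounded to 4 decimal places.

Prior odds = 1/23 = 0.043478.
Likelihood ratio for E1 = 0.71/0.1 = 7.1000.
Likelihood ratio for E2 = 0.96/0.39 = 2.4615.
Posterior odds = prior odds × LR₁ × LR₂ = 0.75987.

Posterior odds ≈ 0.7599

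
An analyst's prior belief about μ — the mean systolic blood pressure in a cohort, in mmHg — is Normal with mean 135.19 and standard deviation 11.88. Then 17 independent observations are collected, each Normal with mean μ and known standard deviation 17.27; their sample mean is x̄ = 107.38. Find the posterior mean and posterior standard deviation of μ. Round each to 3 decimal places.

Posterior mean ≈ 110.455; posterior SD ≈ 3.950

Prior precision 1/τ₀² = 1/11.88² = 0.00708544; data precision n/σ² = 17/17.27² = 0.0569986.
Posterior precision = 0.00708544 + 0.0569986 = 0.0640841, giving posterior SD = 1/√0.0640841 = 3.950.
Posterior mean = (0.00708544·135.19 + 0.0569986·107.38) / 0.0640841 = 110.455.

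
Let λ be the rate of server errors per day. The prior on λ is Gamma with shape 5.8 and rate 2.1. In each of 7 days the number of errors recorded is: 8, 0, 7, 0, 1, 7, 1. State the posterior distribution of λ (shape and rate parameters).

Posterior: Gamma(shape=29.8, rate=9.1)

The Poisson likelihood adds the total count to the shape and the number of exposure periods to the rate. Here ∑xᵢ = 24 and n = 7, so shape 5.8→29.8 and rate 2.1→9.1.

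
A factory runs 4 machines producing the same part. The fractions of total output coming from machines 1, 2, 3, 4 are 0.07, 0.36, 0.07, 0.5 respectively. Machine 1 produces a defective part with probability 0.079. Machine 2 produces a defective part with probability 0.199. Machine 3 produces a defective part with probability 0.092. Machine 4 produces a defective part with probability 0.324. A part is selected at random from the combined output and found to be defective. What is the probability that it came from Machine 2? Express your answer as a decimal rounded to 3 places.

Posterior probability ≈ 0.292

P(defective|M1) = 0.079; P(defective|M2) = 0.199; P(defective|M3) = 0.092; P(defective|M4) = 0.324.
Prior × likelihood for each source: 0.07·0.079=0.005530, 0.36·0.199=0.07164, 0.07·0.092=0.006440, 0.5·0.324=0.1620. Summing gives P(defective) = 0.24561.
P(Machine 2 | defective) = 0.07164 / 0.24561 = 0.292.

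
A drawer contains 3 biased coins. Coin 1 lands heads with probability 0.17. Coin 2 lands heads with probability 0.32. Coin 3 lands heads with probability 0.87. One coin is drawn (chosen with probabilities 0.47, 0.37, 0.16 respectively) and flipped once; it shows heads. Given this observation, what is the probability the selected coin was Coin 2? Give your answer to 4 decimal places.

Posterior probability ≈ 0.3508

Tabulate prior·likelihood by source: [1] prior 0.47, lik 0.17, product 0.07990; [2] prior 0.37, lik 0.32, product 0.1184; [3] prior 0.16, lik 0.87, product 0.1392.
Normalizing constant = 0.33750; the posterior for Coin 2 is its product over the sum, 0.1184/0.33750 = 0.3508.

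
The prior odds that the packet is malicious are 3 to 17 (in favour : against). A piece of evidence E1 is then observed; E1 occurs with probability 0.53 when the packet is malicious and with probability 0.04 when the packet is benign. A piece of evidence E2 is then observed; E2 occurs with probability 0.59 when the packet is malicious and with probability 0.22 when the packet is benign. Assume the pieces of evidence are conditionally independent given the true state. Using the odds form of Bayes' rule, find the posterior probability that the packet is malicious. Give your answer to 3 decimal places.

Prior odds = 3/17 = 0.17647. In log-odds, ln(0.17647) = -1.7346.
Add log likelihood ratios: ln(13.250) + ln(2.6818) = 3.5705.
Posterior log-odds = 1.8359, so posterior odds = exp(1.8359) = 6.2707. Converting, P(H|E) = 6.2707/7.2707 = 0.862.

Posterior probability ≈ 0.862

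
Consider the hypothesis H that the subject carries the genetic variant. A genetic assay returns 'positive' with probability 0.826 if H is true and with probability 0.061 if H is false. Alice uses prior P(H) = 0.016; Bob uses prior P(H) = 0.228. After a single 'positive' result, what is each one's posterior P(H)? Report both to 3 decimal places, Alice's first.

The likelihood ratio for a 'positive' result is 0.826/0.061 = 13.541.
Alice: prior odds 0.016/0.984 = 0.016260; posterior odds 0.22018; posterior probability 0.180.
Bob: prior odds 0.228/0.772 = 0.29534; posterior odds 3.9992; posterior probability 0.800.

Alice: 0.180; Bob: 0.800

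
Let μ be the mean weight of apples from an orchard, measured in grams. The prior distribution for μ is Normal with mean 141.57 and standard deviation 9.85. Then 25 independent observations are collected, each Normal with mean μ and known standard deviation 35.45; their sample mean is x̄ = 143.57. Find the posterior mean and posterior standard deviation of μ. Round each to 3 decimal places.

Posterior mean ≈ 142.887; posterior SD ≈ 5.754

With known σ, the Normal prior is conjugate. Weight on the data is w = (n/σ²)/(n/σ² + 1/τ₀²) = 0.0198933/(0.0198933+0.0103069) = 0.65871.
Posterior mean = w·x̄ + (1−w)·μ₀ = 0.65871·143.57 + 0.34129·141.57 = 142.887. Posterior variance = 1/(0.0198933+0.0103069) = 33.1123, so SD = 5.754.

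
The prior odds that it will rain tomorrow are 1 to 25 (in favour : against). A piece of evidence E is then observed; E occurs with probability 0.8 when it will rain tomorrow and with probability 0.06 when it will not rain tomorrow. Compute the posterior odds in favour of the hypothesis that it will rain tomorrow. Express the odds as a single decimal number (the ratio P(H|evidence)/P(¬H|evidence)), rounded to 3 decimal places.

Prior odds = 1/25 = 0.040000.
Likelihood ratio for E = 0.8/0.06 = 13.333.
Posterior odds = prior odds × LR = 0.53333.

Posterior odds ≈ 0.533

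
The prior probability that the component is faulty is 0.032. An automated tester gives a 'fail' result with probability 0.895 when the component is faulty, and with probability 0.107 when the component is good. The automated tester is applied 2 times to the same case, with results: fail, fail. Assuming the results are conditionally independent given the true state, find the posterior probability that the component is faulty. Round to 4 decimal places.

Let H be the event that the component is faulty; start with P(H) = 0.032. P('fail'|H) = 0.895, P('fail'|¬H) = 0.107.
Update on result 1 ('fail'): P(H) ← 0.895·0.0320 / (0.895·0.0320 + 0.107·0.9680) = 0.028640/0.13222 = 0.2166.
Update on result 2 ('fail'): P(H) ← 0.895·0.2166 / (0.895·0.2166 + 0.107·0.7834) = 0.19387/0.27769 = 0.6981.

Posterior P(H) ≈ 0.6981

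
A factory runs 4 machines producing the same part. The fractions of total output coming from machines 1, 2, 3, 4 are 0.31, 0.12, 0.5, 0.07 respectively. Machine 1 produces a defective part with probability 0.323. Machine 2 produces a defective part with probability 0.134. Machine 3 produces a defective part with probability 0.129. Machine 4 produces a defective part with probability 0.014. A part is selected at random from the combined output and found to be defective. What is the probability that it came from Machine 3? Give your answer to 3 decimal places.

P(defective|M1) = 0.323; P(defective|M2) = 0.134; P(defective|M3) = 0.129; P(defective|M4) = 0.014.
Prior × likelihood for each source: 0.31·0.323=0.1001, 0.12·0.134=0.01608, 0.5·0.129=0.06450, 0.07·0.014=0.0009800. Summing gives P(defective) = 0.18169.
P(Machine 3 | defective) = 0.06450 / 0.18169 = 0.355.

Posterior probability ≈ 0.355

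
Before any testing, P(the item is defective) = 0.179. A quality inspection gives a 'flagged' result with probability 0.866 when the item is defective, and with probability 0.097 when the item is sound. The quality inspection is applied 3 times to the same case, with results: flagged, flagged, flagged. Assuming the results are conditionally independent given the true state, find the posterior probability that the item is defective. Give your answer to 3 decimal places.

Let H be the event that the item is defective; start with P(H) = 0.179. P('flagged'|H) = 0.866, P('flagged'|¬H) = 0.097.
Update on result 1 ('flagged'): P(H) ← 0.866·0.1790 / (0.866·0.1790 + 0.097·0.8210) = 0.15501/0.23465 = 0.6606.
Update on result 2 ('flagged'): P(H) ← 0.866·0.6606 / (0.866·0.6606 + 0.097·0.3394) = 0.57209/0.60501 = 0.9456.
Update on result 3 ('flagged'): P(H) ← 0.866·0.9456 / (0.866·0.9456 + 0.097·0.0544) = 0.81888/0.82416 = 0.9936.

Posterior P(H) ≈ 0.994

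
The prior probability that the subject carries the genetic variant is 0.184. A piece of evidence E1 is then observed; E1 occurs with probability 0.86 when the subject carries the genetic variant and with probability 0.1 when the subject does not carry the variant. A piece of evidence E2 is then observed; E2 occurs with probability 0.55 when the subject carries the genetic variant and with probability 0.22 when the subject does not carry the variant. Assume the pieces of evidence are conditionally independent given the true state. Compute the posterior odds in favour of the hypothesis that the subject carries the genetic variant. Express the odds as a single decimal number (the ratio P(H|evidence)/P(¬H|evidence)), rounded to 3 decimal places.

Prior odds = 0.184/(1−0.184) = 0.22549. In log-odds, ln(0.22549) = -1.4895.
Add log likelihood ratios: ln(8.6000) + ln(2.5000) = 3.0681.
Posterior log-odds = 1.5786, so posterior odds = exp(1.5786) = 4.8480.

Posterior odds ≈ 4.848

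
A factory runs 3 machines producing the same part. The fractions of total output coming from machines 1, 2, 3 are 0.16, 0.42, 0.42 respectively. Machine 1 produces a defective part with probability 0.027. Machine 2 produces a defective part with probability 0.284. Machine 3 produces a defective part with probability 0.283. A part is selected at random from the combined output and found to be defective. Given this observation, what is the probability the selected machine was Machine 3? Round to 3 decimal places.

Posterior probability ≈ 0.490

P(defective|M1) = 0.027; P(defective|M2) = 0.284; P(defective|M3) = 0.283.
Prior × likelihood for each source: 0.16·0.027=0.004320, 0.42·0.284=0.1193, 0.42·0.283=0.1189. Summing gives P(defective) = 0.24246.
P(Machine 3 | defective) = 0.1189 / 0.24246 = 0.490.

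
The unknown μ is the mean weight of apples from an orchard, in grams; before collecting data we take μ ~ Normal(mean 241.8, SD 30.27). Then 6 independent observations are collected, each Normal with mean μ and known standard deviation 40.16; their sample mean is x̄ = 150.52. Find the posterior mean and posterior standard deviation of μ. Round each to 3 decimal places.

Posterior mean ≈ 171.225; posterior SD ≈ 14.416

With known σ, the Normal prior is conjugate. Weight on the data is w = (n/σ²)/(n/σ² + 1/τ₀²) = 0.00372018/(0.00372018+0.00109138) = 0.77318.
Posterior mean = w·x̄ + (1−w)·μ₀ = 0.77318·150.52 + 0.22682·241.8 = 171.225. Posterior variance = 1/(0.00372018+0.00109138) = 207.833, so SD = 14.416.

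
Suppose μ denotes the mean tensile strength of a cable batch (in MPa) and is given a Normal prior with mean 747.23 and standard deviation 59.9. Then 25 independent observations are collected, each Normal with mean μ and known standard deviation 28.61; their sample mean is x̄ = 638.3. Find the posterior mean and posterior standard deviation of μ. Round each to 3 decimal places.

Prior precision 1/τ₀² = 1/59.9² = 0.00027871; data precision n/σ² = 25/28.61² = 0.0305425.
Posterior precision = 0.00027871 + 0.0305425 = 0.0308212, giving posterior SD = 1/√0.0308212 = 5.696.
Posterior mean = (0.00027871·747.23 + 0.0305425·638.3) / 0.0308212 = 639.285.

Posterior mean ≈ 639.285; posterior SD ≈ 5.696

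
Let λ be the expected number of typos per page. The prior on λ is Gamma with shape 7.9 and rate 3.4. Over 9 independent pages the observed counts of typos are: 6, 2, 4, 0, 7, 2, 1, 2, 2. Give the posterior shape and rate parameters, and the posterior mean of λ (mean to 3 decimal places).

Posterior: Gamma(shape=33.9, rate=12.4); mean ≈ 2.734

The Poisson likelihood adds the total count to the shape and the number of exposure periods to the rate. Here ∑xᵢ = 26 and n = 9, so shape 7.9→33.9 and rate 3.4→12.4.
Posterior mean = shape/rate = 33.9/12.4 = 2.734.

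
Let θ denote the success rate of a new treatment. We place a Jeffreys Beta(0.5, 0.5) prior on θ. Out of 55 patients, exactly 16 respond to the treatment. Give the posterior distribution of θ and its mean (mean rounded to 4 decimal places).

The binomial likelihood is conjugate to the Beta prior: with 16 successes and 39 failures, the posterior is Beta(0.5+16, 0.5+39) = Beta(16.5, 39.5).
Posterior mean = α/(α+β) = 16.5/56 = 0.2946.

Posterior: Beta(16.5, 39.5); mean ≈ 0.2946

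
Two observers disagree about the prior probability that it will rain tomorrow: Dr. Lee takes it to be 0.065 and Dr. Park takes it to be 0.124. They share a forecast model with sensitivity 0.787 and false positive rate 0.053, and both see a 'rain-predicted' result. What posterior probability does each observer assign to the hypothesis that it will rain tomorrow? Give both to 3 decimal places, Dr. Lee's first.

Dr. Lee: 0.508; Dr. Park: 0.678

The likelihood ratio for a 'rain-predicted' result is 0.787/0.053 = 14.849.
Dr. Lee: prior odds 0.065/0.935 = 0.069519; posterior odds 1.0323; posterior probability 0.508.
Dr. Park: prior odds 0.124/0.876 = 0.14155; posterior odds 2.1019; posterior probability 0.678.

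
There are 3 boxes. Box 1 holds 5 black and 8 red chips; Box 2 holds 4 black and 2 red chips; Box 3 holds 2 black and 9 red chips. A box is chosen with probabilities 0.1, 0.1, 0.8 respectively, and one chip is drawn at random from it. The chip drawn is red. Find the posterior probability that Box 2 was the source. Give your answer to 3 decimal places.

Posterior probability ≈ 0.044

Tabulate prior·likelihood by source: [1] prior 0.1, lik 0.6154, product 0.06154; [2] prior 0.1, lik 0.3333, product 0.03333; [3] prior 0.8, lik 0.8182, product 0.6545.
Normalizing constant = 0.74942; the posterior for Box 2 is its product over the sum, 0.03333/0.74942 = 0.044.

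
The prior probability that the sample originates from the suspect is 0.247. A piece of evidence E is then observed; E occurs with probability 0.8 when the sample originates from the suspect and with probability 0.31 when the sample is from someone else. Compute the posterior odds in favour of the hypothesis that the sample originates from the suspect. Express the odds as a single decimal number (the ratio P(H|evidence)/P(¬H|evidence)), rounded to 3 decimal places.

Posterior odds ≈ 0.847

Prior odds = 0.247/(1−0.247) = 0.32802. In log-odds, ln(0.32802) = -1.1147.
Add log likelihood ratio: ln(2.5806) = 0.94804.
Posterior log-odds = -0.16664, so posterior odds = exp(-0.16664) = 0.84651.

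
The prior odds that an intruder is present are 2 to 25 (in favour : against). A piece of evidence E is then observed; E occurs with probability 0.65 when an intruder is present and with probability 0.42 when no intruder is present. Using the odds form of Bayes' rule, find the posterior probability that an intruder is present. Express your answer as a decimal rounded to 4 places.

Posterior probability ≈ 0.1102

Prior odds = 2/25 = 0.080000.
Likelihood ratio for E = 0.65/0.42 = 1.5476.
Posterior odds = prior odds × LR = 0.12381.
Posterior probability = odds/(1+odds) = 0.12381/1.1238 = 0.1102.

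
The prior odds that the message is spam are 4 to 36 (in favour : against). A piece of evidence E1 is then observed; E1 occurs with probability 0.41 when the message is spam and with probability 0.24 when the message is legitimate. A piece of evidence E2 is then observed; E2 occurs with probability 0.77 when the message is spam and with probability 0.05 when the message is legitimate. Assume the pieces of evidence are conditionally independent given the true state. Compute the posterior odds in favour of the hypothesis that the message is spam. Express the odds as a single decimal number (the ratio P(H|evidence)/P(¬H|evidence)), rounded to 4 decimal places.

Posterior odds ≈ 2.9231

Prior odds = 4/36 = 0.11111. In log-odds, ln(0.11111) = -2.1972.
Add log likelihood ratios: ln(1.7083) + ln(15.400) = 3.2699.
Posterior log-odds = 1.0727, so posterior odds = exp(1.0727) = 2.9231.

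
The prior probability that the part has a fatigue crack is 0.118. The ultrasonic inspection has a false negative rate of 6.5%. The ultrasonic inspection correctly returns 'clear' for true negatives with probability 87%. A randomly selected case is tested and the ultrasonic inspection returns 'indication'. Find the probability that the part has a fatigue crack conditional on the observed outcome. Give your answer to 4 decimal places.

Write H for 'the part has a fatigue crack'. Prior odds H:¬H = 0.118/0.882 = 0.13379. For the 'indication' outcome, the likelihood ratio is 0.935/0.13 = 7.1923.
Posterior odds = 0.13379 × 7.1923 = 0.96224, so P(H|E) = 0.96224/(1+0.96224) = 0.4904.

P(H | E) ≈ 0.4904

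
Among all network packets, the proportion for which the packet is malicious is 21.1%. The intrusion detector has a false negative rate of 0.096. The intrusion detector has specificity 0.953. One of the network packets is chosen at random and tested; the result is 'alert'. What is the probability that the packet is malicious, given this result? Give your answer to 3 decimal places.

Let H be the event that the packet is malicious. P(H) = 0.211, so P(¬H) = 0.789. With E the 'alert' result, P(E|H) = 0.904 and P(E|¬H) = 0.047.
P(E) = 0.904·0.211 + 0.047·0.789 = 0.19074 + 0.037083 = 0.22783.
By Bayes' theorem, P(H|E) = 0.19074 / 0.22783 = 0.837.

P(H | E) ≈ 0.837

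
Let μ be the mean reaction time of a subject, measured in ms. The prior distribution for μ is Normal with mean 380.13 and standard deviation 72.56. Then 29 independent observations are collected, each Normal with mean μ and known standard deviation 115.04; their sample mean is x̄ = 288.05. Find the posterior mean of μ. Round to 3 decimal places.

Prior precision 1/τ₀² = 1/72.56² = 0.00018994; data precision n/σ² = 29/115.04² = 0.00219129.
Posterior precision = 0.00018994 + 0.00219129 = 0.00238123.
Posterior mean = (0.00018994·380.13 + 0.00219129·288.05) / 0.00238123 = 295.395.

Posterior mean ≈ 295.395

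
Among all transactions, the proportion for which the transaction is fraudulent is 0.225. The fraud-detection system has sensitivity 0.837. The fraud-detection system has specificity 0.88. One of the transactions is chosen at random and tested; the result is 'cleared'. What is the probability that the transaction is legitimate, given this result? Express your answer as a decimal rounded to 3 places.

Write H for 'the transaction is fraudulent'. Prior odds H:¬H = 0.225/0.775 = 0.29032. For the 'cleared' outcome, the likelihood ratio is 0.163/0.88 = 0.18523.
Posterior odds = 0.29032 × 0.18523 = 0.053776, so P(H|E) = 0.053776/(1+0.053776) = 0.051. Then P(¬H|E) = 1 − 0.051 = 0.949.

P(¬H | E) ≈ 0.949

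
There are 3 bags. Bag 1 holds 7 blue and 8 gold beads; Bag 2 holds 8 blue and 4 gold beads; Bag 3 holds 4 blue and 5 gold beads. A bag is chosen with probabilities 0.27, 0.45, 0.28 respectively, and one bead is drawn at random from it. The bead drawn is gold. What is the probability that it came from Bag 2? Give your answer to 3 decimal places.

Posterior probability ≈ 0.334

Tabulate prior·likelihood by source: [1] prior 0.27, lik 0.5333, product 0.1440; [2] prior 0.45, lik 0.3333, product 0.1500; [3] prior 0.28, lik 0.5556, product 0.1556.
Normalizing constant = 0.44956; the posterior for Bag 2 is its product over the sum, 0.1500/0.44956 = 0.334.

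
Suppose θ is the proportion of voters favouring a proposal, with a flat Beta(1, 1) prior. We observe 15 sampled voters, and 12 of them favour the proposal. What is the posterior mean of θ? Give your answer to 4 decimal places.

Posterior mean ≈ 0.7647

Observing 12 successes and 3 failures updates Beta(1, 1) by adding the success and failure counts to the two shape parameters: α = 1+12 = 13, β = 1+3 = 4.
E[θ | data] = 13/(13+4) = 0.7647.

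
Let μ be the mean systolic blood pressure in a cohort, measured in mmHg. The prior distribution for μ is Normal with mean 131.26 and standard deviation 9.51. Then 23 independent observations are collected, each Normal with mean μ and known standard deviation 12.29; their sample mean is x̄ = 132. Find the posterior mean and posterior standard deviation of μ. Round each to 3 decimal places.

Prior precision 1/τ₀² = 1/9.51² = 0.0110570; data precision n/σ² = 23/12.29² = 0.152273.
Posterior precision = 0.0110570 + 0.152273 = 0.163330, giving posterior SD = 1/√0.163330 = 2.474.
Posterior mean = (0.0110570·131.26 + 0.152273·132) / 0.163330 = 131.950.

Posterior mean ≈ 131.950; posterior SD ≈ 2.474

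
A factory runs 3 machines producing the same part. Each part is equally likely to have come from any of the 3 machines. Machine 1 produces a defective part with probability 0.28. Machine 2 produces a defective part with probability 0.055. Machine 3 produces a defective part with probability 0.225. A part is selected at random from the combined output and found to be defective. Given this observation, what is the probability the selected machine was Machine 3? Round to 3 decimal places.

Posterior probability ≈ 0.402

Tabulate prior·likelihood by source: [1] prior 0.333333, lik 0.28, product 0.09333; [2] prior 0.333333, lik 0.055, product 0.01833; [3] prior 0.333333, lik 0.225, product 0.07500.
Normalizing constant = 0.18667; the posterior for Machine 3 is its product over the sum, 0.07500/0.18667 = 0.402.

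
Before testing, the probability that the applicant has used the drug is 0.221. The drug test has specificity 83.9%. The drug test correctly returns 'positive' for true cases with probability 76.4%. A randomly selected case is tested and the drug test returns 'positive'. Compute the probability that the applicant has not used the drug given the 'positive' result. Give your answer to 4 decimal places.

Let H be the event that the applicant has used the drug. P(H) = 0.221, so P(¬H) = 0.779. With E the 'positive' result, P(E|H) = 0.764 and P(E|¬H) = 0.161.
P(E) = 0.764·0.221 + 0.161·0.779 = 0.16884 + 0.12542 = 0.29426.
By Bayes' theorem, P(H|E) = 0.16884 / 0.29426 = 0.5738. Hence P(¬H|E) = 1 − 0.5738 = 0.4262.

P(¬H | E) ≈ 0.4262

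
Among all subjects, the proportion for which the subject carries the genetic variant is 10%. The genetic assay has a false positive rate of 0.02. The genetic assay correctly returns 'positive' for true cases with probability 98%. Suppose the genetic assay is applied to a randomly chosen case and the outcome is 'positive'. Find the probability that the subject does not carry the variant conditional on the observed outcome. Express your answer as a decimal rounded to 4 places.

P(¬H | E) ≈ 0.1552

Write H for 'the subject carries the genetic variant'. Prior odds H:¬H = 0.1/0.9 = 0.11111. For the 'positive' outcome, the likelihood ratio is 0.98/0.02 = 49.000.
Posterior odds = 0.11111 × 49.000 = 5.4444, so P(H|E) = 5.4444/(1+5.4444) = 0.8448. Then P(¬H|E) = 1 − 0.8448 = 0.1552.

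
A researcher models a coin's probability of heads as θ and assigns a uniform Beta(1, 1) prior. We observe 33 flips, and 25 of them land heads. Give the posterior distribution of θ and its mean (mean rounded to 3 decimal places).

Observing 25 successes and 8 failures updates Beta(1, 1) by adding the success and failure counts to the two shape parameters: α = 1+25 = 26, β = 1+8 = 9.
Posterior mean = α/(α+β) = 26/35 = 0.743.

Posterior: Beta(26, 9); mean ≈ 0.743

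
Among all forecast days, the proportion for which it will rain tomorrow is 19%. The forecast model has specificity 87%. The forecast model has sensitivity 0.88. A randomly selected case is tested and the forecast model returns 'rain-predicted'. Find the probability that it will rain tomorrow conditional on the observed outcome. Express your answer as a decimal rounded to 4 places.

Write H for 'it will rain tomorrow'. Prior odds H:¬H = 0.19/0.81 = 0.23457. For the 'rain-predicted' outcome, the likelihood ratio is 0.88/0.13 = 6.7692.
Posterior odds = 0.23457 × 6.7692 = 1.5878, so P(H|E) = 1.5878/(1+1.5878) = 0.6136.

P(H | E) ≈ 0.6136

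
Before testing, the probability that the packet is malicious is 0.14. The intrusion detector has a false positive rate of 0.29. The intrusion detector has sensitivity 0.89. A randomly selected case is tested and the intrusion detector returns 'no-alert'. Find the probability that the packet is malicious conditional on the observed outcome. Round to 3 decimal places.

Let H be the event that the packet is malicious. P(H) = 0.14, so P(¬H) = 0.86. With E the 'no-alert' result, P(E|H) = 0.11 and P(E|¬H) = 0.71.
P(E) = 0.11·0.14 + 0.71·0.86 = 0.015400 + 0.61060 = 0.62600.
By Bayes' theorem, P(H|E) = 0.015400 / 0.62600 = 0.025.

P(H | E) ≈ 0.025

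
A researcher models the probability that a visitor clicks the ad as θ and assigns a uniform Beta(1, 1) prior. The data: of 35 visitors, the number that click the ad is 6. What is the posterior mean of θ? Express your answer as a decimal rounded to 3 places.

Observing 6 successes and 29 failures updates Beta(1, 1) by adding the success and failure counts to the two shape parameters: α = 1+6 = 7, β = 1+29 = 30.
Posterior mean = α/(α+β) = 7/37 = 0.189.

Posterior mean ≈ 0.189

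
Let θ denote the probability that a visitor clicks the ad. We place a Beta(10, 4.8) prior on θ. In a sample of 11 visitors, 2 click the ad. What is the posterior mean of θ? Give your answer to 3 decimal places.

Observing 2 successes and 9 failures updates Beta(10, 4.8) by adding the success and failure counts to the two shape parameters: α = 10+2 = 12, β = 4.8+9 = 13.8.
Posterior mean = α/(α+β) = 12/25.8 = 0.465.

Posterior mean ≈ 0.465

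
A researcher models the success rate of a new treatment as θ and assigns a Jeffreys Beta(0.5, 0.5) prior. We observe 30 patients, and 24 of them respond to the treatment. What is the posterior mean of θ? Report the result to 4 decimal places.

Observing 24 successes and 6 failures updates Beta(0.5, 0.5) by adding the success and failure counts to the two shape parameters: α = 0.5+24 = 24.5, β = 0.5+6 = 6.5.
Posterior mean = α/(α+β) = 24.5/31 = 0.7903.

Posterior mean ≈ 0.7903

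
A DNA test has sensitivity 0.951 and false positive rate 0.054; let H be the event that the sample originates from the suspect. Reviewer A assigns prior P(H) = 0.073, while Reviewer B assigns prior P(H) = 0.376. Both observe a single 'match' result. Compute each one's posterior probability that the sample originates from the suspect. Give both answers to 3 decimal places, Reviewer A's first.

Reviewer A: 0.581; Reviewer B: 0.914

The likelihood ratio for a 'match' result is 0.951/0.054 = 17.611.
Reviewer A: prior odds 0.073/0.927 = 0.078749; posterior odds 1.3869; posterior probability 0.581.
Reviewer B: prior odds 0.376/0.624 = 0.60256; posterior odds 10.612; posterior probability 0.914.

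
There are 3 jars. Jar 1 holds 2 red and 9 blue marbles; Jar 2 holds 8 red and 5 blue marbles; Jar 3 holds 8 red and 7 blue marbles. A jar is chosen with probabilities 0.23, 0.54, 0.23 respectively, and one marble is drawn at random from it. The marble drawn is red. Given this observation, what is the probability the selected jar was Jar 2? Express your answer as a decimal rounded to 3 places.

Posterior probability ≈ 0.669

Tabulate prior·likelihood by source: [1] prior 0.23, lik 0.1818, product 0.04182; [2] prior 0.54, lik 0.6154, product 0.3323; [3] prior 0.23, lik 0.5333, product 0.1227.
Normalizing constant = 0.49679; the posterior for Jar 2 is its product over the sum, 0.3323/0.49679 = 0.669.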